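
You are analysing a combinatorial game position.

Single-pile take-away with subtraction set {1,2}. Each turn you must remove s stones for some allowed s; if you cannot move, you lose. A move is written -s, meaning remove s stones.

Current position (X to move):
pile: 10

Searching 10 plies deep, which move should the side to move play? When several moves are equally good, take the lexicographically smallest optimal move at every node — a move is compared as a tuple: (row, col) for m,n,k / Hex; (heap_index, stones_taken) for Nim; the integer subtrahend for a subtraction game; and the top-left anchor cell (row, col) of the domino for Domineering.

[10] X move#1: -1:+1/9*, -2:-1/8
[9] O move#2: -1:-1/8*, -2:-1/7
[8] X move#3: -1:-1/7, -2:+1/6*
[6] O move#4: -1:-1/5*, -2:-1/4
[5] X move#5: -1:-1/4, -2:+1/3*
[3] O move#6: -1:-1/2*, -2:-1/1
[2] X move#7: -1:-1/1, -2:+1/0*
[0] end (terminal -1, O#8); searched 10 to 10

X's best at [10]: -1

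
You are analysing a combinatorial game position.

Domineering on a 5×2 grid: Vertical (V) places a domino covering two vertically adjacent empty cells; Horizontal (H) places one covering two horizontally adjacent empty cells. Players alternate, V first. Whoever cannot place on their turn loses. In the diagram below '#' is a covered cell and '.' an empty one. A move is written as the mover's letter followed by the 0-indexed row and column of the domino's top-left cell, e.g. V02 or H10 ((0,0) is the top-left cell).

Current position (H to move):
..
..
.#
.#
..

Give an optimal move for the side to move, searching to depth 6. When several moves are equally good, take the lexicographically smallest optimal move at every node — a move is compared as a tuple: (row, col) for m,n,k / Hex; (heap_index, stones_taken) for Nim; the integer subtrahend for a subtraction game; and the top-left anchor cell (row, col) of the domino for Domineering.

p1 H@[../../.#/.#/..]: H00[##/../.#/.#/..]+1* H10[../##/.#/.#/..]+1 H40[../../.#/.#/##]-1
p2 V@[##/../.#/.#/..]: V10[##/#./##/.#/..]-1* V20[##/../##/##/..]-1 V30[##/../.#/##/#.]-1
p3 H@[##/#./##/.#/..]: H40[##/#./##/.#/##]+1*
p4 V@[##/#./##/.#/##] terminal -1; root [../../.#/.#/..] d6

H's best at [../../.#/.#/..]: H00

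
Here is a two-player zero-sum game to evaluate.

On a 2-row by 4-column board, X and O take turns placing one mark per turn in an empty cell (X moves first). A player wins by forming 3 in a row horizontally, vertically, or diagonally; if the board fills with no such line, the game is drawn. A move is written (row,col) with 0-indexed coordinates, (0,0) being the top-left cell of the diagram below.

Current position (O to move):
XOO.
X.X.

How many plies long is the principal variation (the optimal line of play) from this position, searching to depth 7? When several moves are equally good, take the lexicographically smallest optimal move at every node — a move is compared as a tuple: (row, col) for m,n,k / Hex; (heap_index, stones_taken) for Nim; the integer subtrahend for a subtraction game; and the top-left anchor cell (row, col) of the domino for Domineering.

ply 1, O at XOO./X.X. | (0,3)=+1→XOOO/X.X.*; (1,1)=+0→XOO./XOX.; (1,3)=-1→XOO./X.XO
ply 2: XOOO/X.X. is terminal -1 (X); from XOO./X.X. depth 7

PV length from [XOO./X.X.]: 1 ply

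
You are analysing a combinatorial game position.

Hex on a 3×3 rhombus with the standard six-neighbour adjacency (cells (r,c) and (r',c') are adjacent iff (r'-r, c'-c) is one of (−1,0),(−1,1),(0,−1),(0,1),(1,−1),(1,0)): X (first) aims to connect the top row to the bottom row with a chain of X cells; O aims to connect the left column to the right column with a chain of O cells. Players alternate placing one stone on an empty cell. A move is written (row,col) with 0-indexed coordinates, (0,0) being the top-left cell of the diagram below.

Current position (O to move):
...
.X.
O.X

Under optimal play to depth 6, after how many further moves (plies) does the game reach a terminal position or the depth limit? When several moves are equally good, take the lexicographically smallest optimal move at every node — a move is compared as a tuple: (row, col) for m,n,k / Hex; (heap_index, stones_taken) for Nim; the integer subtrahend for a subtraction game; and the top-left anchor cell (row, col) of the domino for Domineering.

ply 1, O at .../.X./O.X | (0,0)=-1→O../.X./O.X*; (0,1)=-1→.O./.X./O.X; (0,2)=-1→..O/.X./O.X; (1,0)=-1→.../OX./O.X; (1,2)=-1→.../.XO/O.X; (2,1)=-1→.../.X./OOX
ply 2, X at O../.X./O.X | (0,1)=+1→OX./.X./O.X*; (0,2)=+1→O.X/.X./O.X; (1,0)=+1→O../XX./O.X; (1,2)=+1→O../.XX/O.X; (2,1)=+1→O../.X./OXX
ply 3, O at OX./.X./O.X | (0,2)=-1→OXO/.X./O.X*; (1,0)=-1→OX./OX./O.X; (1,2)=-1→OX./.XO/O.X; (2,1)=-1→OX./.X./OOX
ply 4, X at OXO/.X./O.X | (1,0)=+1→OXO/XX./O.X*; (1,2)=+1→OXO/.XX/O.X; (2,1)=+1→OXO/.X./OXX
ply 5, O at OXO/XX./O.X | (1,2)=-1→OXO/XXO/O.X*; (2,1)=-1→OXO/XX./OOX
ply 6, X at OXO/XXO/O.X | (2,1)=+1→OXO/XXO/OXX*
ply 7: OXO/XXO/OXX is terminal -1 (O); from .../.X./O.X depth 6

PV length from [.../.X./O.X]: 6 plies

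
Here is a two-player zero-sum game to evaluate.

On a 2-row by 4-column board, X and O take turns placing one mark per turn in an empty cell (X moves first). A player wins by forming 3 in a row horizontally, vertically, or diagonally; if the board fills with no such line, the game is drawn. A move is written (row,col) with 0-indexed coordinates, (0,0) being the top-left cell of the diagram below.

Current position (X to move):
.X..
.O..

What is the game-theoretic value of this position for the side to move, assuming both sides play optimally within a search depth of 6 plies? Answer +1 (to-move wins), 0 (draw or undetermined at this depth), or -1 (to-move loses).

value(.X../.O.., X) = +1

ply 1, X at .X../.O.. | (0,0)=+0→XX../.O..; (0,2)=+1→.XX./.O..*; (0,3)=+0→.X.X/.O..; (1,0)=+0→.X../XO..; (1,2)=+0→.X../.OX.; (1,3)=+0→.X../.O.X
ply 2, O at .XX./.O.. | (0,0)=-1→OXX./.O..*; (0,3)=-1→.XXO/.O..; (1,0)=-1→.XX./OO..; (1,2)=-1→.XX./.OO.; (1,3)=-1→.XX./.O.O
ply 3, X at OXX./.O.. | (0,3)=+1→OXXX/.O..*; (1,0)=+0→OXX./XO..; (1,2)=+0→OXX./.OX.; (1,3)=+0→OXX./.O.X
ply 4: OXXX/.O.. is terminal -1 (O); from .X../.O.. depth 6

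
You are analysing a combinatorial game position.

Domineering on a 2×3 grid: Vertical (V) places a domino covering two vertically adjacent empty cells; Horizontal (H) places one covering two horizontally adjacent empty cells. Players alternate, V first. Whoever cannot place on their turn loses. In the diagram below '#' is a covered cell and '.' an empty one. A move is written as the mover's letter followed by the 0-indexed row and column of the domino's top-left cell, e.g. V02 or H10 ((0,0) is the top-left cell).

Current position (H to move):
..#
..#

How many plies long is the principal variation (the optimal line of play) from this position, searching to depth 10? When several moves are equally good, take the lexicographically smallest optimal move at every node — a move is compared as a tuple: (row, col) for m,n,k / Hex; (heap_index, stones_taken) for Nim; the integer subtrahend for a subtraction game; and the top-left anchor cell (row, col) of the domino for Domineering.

PV length from [..#/..#]: 1 ply

ply 1, H at ..#/..# | H00=+1→###/..#*; H10=+1→..#/###
ply 2: ###/..# is terminal -1 (V); from ..#/..# depth 10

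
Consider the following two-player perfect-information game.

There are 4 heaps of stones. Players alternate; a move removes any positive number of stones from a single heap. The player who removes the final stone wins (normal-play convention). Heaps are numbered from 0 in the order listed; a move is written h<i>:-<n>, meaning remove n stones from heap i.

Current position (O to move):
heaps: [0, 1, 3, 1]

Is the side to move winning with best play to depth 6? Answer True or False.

O winning at [(0,1,3,1)]: True

ply 1, O at (0,1,3,1) | h1:-1=-1→(0,0,3,1); h2:-1=-1→(0,1,2,1); h2:-2=-1→(0,1,1,1); h2:-3=+1→(0,1,0,1)*; h3:-1=-1→(0,1,3,0)
ply 2, X at (0,1,0,1) | h1:-1=-1→(0,0,0,1)*; h3:-1=-1→(0,1,0,0)
ply 3, O at (0,0,0,1) | h3:-1=+1→(0,0,0,0)*
ply 4: (0,0,0,0) is terminal -1 (X); from (0,1,3,1) depth 6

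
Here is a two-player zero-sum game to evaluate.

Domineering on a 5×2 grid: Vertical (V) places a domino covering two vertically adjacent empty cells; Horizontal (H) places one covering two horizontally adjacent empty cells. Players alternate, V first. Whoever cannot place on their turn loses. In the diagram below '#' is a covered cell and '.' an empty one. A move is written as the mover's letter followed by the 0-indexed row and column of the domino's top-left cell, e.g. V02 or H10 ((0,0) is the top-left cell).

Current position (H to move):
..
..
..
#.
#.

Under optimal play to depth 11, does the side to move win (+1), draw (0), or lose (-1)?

value(../../../#./#., H) = +1

ply 1, H at ../../../#./#. | H00=-1→##/../../#./#.; H10=+1→../##/../#./#.*; H20=-1→../../##/#./#.
ply 2, V at ../##/../#./#. | V21=-1→../##/.#/##/#.*; V31=-1→../##/../##/##
ply 3, H at ../##/.#/##/#. | H00=+1→##/##/.#/##/#.*
ply 4: ##/##/.#/##/#. is terminal -1 (V); from ../../../#./#. depth 11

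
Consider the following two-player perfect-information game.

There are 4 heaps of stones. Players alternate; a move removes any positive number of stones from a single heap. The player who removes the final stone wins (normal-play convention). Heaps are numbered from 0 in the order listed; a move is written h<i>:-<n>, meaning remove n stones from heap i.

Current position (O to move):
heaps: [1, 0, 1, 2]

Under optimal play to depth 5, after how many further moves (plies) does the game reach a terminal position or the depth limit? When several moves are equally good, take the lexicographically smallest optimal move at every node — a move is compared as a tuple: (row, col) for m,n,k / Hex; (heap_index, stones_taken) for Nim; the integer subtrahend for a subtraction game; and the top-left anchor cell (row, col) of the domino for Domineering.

p1 O@[(1,0,1,2)]: h0:-1[(0,0,1,2)]-1 h2:-1[(1,0,0,2)]-1 h3:-1[(1,0,1,1)]-1 h3:-2[(1,0,1,0)]+1*
p2 X@[(1,0,1,0)]: h0:-1[(0,0,1,0)]-1* h2:-1[(1,0,0,0)]-1
p3 O@[(0,0,1,0)]: h2:-1[(0,0,0,0)]+1*
p4 X@[(0,0,0,0)] terminal -1; root [(1,0,1,2)] d5

PV length from [(1,0,1,2)]: 3 plies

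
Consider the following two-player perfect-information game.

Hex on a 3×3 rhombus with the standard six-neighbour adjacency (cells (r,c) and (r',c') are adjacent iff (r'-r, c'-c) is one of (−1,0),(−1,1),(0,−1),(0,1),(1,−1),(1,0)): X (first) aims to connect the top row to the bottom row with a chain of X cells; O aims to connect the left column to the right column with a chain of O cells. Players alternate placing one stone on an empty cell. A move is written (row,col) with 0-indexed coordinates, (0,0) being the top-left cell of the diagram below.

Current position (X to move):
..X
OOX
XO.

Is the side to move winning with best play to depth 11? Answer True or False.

X winning at [..X/OOX/XO.]: True

ply 1, X at ..X/OOX/XO. | (0,0)=-1→X.X/OOX/XO.; (0,1)=-1→.XX/OOX/XO.; (2,2)=+1→..X/OOX/XOX*
ply 2: ..X/OOX/XOX is terminal -1 (O); from ..X/OOX/XO. depth 11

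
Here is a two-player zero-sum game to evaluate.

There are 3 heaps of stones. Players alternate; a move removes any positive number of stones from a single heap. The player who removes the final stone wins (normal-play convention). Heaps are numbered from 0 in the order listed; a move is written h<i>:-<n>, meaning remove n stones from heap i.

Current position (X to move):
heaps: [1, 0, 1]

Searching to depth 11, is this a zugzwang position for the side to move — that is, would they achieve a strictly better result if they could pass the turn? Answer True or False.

ply 1, X at (1,0,1) | h0:-1=-1→(0,0,1)*; h2:-1=-1→(1,0,0)
ply 2, O at (0,0,1) | h2:-1=+1→(0,0,0)*
ply 3: (0,0,0) is terminal -1 (X); from (1,0,1) depth 11
if X skipped the turn, O would face:
~ ply 1, O at (1,0,1) | h0:-1=-1→(0,0,1)*; h2:-1=-1→(1,0,0)
~ ply 2, X at (0,0,1) | h2:-1=+1→(0,0,0)*
~ ply 3: (0,0,0) is terminal -1 (O); from (1,0,1) depth 11
compare (X): move=-1 vs pass=+1

zugzwang((1,0,1), X) = True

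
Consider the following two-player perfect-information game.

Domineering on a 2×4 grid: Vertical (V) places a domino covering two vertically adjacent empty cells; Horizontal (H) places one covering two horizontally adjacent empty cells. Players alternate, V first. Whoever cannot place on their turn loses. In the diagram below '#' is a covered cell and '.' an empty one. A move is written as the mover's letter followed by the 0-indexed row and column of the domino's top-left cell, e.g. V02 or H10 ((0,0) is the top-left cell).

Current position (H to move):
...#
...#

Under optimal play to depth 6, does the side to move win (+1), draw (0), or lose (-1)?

p1 H@[...#/...#]: H00[##.#/...#]+1* H01[.###/...#]+1 H10[...#/##.#]+1 H11[...#/.###]+1
p2 V@[##.#/...#]: V02[####/..##]-1*
p3 H@[####/..##]: H10[####/####]+1*
p4 V@[####/####] terminal -1; root [...#/...#] d6

value(...#/...#, H) = +1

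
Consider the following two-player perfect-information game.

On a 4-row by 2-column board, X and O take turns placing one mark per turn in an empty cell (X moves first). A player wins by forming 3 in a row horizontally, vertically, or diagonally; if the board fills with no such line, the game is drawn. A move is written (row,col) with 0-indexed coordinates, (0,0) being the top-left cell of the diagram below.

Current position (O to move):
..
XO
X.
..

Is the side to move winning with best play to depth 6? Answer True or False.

ply 1, O at ../XO/X./.. | (0,0)=-1→O./XO/X./..*; (0,1)=-1→.O/XO/X./..; (2,1)=-1→../XO/XO/..; (3,0)=-1→../XO/X./O.; (3,1)=-1→../XO/X./.O
ply 2, X at O./XO/X./.. | (0,1)=+0→OX/XO/X./..; (2,1)=+0→O./XO/XX/..; (3,0)=+1→O./XO/X./X.*; (3,1)=+0→O./XO/X./.X
ply 3: O./XO/X./X. is terminal -1 (O); from ../XO/X./.. depth 6

O winning at [../XO/X./..]: False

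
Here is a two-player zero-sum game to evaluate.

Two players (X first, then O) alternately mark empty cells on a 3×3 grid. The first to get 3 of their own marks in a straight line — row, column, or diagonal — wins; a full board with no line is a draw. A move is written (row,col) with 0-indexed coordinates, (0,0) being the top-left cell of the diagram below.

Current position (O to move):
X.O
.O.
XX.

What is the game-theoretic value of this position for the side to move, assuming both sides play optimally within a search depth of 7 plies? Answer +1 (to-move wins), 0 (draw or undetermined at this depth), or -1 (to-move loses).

ply 1, O at X.O/.O./XX. | (0,1)=-1→XOO/.O./XX.*; (1,0)=-1→X.O/OO./XX.; (1,2)=-1→X.O/.OO/XX.; (2,2)=-1→X.O/.O./XXO
ply 2, X at XOO/.O./XX. | (1,0)=+1→XOO/XO./XX.*; (1,2)=+1→XOO/.OX/XX.; (2,2)=+1→XOO/.O./XXX
ply 3: XOO/XO./XX. is terminal -1 (O); from X.O/.O./XX. depth 7

value(X.O/.O./XX., O) = -1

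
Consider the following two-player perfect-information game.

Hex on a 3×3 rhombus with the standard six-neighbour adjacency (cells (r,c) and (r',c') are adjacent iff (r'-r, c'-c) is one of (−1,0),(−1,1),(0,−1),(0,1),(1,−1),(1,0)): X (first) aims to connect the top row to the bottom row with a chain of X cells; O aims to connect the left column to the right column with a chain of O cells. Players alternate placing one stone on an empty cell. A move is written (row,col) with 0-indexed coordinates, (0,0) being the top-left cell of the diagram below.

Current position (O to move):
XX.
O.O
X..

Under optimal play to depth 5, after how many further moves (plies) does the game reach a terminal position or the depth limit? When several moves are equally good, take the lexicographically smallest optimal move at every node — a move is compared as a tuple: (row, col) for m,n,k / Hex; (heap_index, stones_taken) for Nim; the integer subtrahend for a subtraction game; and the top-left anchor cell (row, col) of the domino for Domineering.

PV length from [XX./O.O/X..]: 1 ply

ply 1, O at XX./O.O/X.. | (0,2)=-1→XXO/O.O/X..; (1,1)=+1→XX./OOO/X..*; (2,1)=-1→XX./O.O/XO.; (2,2)=-1→XX./O.O/X.O
ply 2: XX./OOO/X.. is terminal -1 (X); from XX./O.O/X.. depth 5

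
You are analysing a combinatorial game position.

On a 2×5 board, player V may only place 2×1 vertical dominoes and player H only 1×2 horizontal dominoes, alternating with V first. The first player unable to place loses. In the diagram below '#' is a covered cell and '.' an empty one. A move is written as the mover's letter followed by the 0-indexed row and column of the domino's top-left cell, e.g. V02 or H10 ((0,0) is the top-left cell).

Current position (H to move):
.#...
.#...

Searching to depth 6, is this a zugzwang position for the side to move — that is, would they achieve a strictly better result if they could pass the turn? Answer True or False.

zugzwang(.#.../.#..., H) = False

ply 1, H at .#.../.#... | H02=-1→.###./.#...*; H03=-1→.#.##/.#...; H12=-1→.#.../.###.; H13=-1→.#.../.#.##
ply 2, V at .###./.#... | V00=-1→####./##...; V04=+1→.####/.#..#*
ply 3, H at .####/.#..# | H12=-1→.####/.####*
ply 4, V at .####/.#### | V00=+1→#####/#####*
ply 5: #####/##### is terminal -1 (H); from .#.../.#... depth 6
if H skipped the turn, V would face:
~ ply 1, V at .#.../.#... | V00=-1→##.../##...; V02=-1→.##../.##..; V03=+1→.#.#./.#.#.*; V04=-1→.#..#/.#..#
~ ply 2: .#.#./.#.#. is terminal -1 (H); from .#.../.#... depth 6
compare (H): move=-1 vs pass=-1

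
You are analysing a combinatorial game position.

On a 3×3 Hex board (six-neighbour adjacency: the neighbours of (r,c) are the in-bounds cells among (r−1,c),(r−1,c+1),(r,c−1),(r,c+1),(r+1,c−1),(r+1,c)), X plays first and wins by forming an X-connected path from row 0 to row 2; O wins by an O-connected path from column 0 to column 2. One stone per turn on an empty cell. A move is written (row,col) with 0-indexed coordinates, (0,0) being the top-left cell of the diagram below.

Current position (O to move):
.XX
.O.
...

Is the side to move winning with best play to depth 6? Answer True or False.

O winning at [.XX/.O./...]: True

p1 O@[.XX/.O./...]: (0,0)[OXX/.O./...]-1 (1,0)[.XX/OO./...]-1 (1,2)[.XX/.OO/...]+1* (2,0)[.XX/.O./O..]-1 (2,1)[.XX/.O./.O.]+1 (2,2)[.XX/.O./..O]+1
p2 X@[.XX/.OO/...]: (0,0)[XXX/.OO/...]-1* (1,0)[.XX/XOO/...]-1 (2,0)[.XX/.OO/X..]-1 (2,1)[.XX/.OO/.X.]-1 (2,2)[.XX/.OO/..X]-1
p3 O@[XXX/.OO/...]: (1,0)[XXX/OOO/...]+1* (2,0)[XXX/.OO/O..]+1 (2,1)[XXX/.OO/.O.]+1 (2,2)[XXX/.OO/..O]+1
p4 X@[XXX/OOO/...] terminal -1; root [.XX/.O./...] d6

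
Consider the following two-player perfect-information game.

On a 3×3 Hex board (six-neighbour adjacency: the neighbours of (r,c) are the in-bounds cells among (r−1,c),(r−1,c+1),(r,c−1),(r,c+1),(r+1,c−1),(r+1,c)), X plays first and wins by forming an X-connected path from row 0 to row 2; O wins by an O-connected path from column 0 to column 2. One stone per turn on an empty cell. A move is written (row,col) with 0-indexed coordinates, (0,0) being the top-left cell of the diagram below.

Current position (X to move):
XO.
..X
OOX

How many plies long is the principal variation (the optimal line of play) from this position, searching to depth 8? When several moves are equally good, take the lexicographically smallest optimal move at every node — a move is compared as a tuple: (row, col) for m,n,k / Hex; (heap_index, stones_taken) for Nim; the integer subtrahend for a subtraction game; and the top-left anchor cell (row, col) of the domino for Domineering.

ply 1, X at XO./..X/OOX | (0,2)=+1→XOX/..X/OOX*; (1,0)=+1→XO./X.X/OOX; (1,1)=+1→XO./.XX/OOX
ply 2: XOX/..X/OOX is terminal -1 (O); from XO./..X/OOX depth 8

PV length from [XO./..X/OOX]: 1 ply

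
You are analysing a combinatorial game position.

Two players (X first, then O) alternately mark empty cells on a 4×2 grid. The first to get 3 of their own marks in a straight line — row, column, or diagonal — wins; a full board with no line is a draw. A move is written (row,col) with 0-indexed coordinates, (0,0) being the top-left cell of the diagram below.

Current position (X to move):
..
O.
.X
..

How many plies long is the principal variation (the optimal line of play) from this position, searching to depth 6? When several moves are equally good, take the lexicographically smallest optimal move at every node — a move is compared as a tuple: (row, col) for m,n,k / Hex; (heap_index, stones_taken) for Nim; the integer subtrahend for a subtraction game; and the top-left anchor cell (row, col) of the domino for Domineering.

PV length from [../O./.X/..]: 3 plies

p1 X@[../O./.X/..]: (0,0)[X./O./.X/..]+0 (0,1)[.X/O./.X/..]+0 (1,1)[../OX/.X/..]+1* (2,0)[../O./XX/..]+0 (3,0)[../O./.X/X.]+0 (3,1)[../O./.X/.X]+0
p2 O@[../OX/.X/..]: (0,0)[O./OX/.X/..]-1* (0,1)[.O/OX/.X/..]-1 (2,0)[../OX/OX/..]-1 (3,0)[../OX/.X/O.]-1 (3,1)[../OX/.X/.O]-1
p3 X@[O./OX/.X/..]: (0,1)[OX/OX/.X/..]+1* (2,0)[O./OX/XX/..]+1 (3,0)[O./OX/.X/X.]-1 (3,1)[O./OX/.X/.X]+1
p4 O@[OX/OX/.X/..] terminal -1; root [../O./.X/..] d6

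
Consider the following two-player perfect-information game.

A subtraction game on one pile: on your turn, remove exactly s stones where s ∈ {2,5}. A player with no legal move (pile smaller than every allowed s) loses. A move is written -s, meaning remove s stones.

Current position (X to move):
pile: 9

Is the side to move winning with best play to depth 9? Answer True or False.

X winning at [9]: True

[9] X move#1: -2:+1/7*, -5:+1/4
[7] O move#2: -2:-1/5*, -5:-1/2
[5] X move#3: -2:-1/3, -5:+1/0*
[0] end (terminal -1, O#4); searched 9 to 9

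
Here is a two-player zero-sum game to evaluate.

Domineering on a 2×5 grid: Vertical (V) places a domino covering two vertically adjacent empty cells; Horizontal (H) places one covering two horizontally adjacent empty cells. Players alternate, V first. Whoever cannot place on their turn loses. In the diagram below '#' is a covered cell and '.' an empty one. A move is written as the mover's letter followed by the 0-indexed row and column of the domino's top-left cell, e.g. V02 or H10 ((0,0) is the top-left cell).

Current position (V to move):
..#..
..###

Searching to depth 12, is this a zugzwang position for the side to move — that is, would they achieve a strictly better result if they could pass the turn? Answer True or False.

zugzwang(..#../..###, V) = False

ply 1, V at ..#../..### | V00=+1→#.#../#.###*; V01=+1→.##../.####
ply 2, H at #.#../#.### | H03=-1→#.###/#.###*
ply 3, V at #.###/#.### | V01=+1→#####/#####*
ply 4: #####/##### is terminal -1 (H); from ..#../..### depth 12
suppose V passes — search the same position with H to move:
pass> ply 1, H at ..#../..### | H00=+1→###../..###*; H03=-1→..###/..###; H10=+1→..#../#####
pass> ply 2: ###../..### is terminal -1 (V); from ..#../..### depth 12
for V: play +1, pass -1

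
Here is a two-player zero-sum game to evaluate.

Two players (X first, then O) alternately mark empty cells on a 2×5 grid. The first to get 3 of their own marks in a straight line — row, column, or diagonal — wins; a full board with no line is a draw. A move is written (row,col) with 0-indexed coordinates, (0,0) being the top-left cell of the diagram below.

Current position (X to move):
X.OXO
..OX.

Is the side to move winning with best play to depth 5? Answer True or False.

X winning at [X.OXO/..OX.]: False

p1 X@[X.OXO/..OX.]: (0,1)[XXOXO/..OX.]+0* (1,0)[X.OXO/X.OX.]+0 (1,1)[X.OXO/.XOX.]+0 (1,4)[X.OXO/..OXX]+0
p2 O@[XXOXO/..OX.]: (1,0)[XXOXO/O.OX.]+0* (1,1)[XXOXO/.OOX.]+0 (1,4)[XXOXO/..OXO]+0
p3 X@[XXOXO/O.OX.]: (1,1)[XXOXO/OXOX.]+0* (1,4)[XXOXO/O.OXX]-1
p4 O@[XXOXO/OXOX.]: (1,4)[XXOXO/OXOXO]+0*
p5 X@[XXOXO/OXOXO] terminal +0; root [X.OXO/..OX.] d5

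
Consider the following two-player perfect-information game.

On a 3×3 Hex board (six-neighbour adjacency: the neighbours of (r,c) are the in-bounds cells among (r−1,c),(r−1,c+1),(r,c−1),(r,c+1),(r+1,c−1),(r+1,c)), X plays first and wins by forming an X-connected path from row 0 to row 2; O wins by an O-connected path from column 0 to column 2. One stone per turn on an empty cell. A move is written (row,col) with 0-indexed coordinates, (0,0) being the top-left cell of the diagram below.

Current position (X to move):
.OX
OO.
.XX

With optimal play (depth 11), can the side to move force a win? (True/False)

X winning at [.OX/OO./.XX]: True

p1 X@[.OX/OO./.XX]: (0,0)[XOX/OO./.XX]-1 (1,2)[.OX/OOX/.XX]+1* (2,0)[.OX/OO./XXX]-1
p2 O@[.OX/OOX/.XX] terminal -1; root [.OX/OO./.XX] d11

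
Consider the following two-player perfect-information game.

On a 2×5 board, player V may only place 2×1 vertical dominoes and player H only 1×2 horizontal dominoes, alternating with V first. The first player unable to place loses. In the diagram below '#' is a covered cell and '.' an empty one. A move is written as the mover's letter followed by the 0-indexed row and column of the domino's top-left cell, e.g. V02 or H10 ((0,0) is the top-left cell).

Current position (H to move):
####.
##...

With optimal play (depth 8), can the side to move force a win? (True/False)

H winning at [####./##...]: True

ply 1, H at ####./##... | H12=-1→####./####.; H13=+1→####./##.##*
ply 2: ####./##.## is terminal -1 (V); from ####./##... depth 8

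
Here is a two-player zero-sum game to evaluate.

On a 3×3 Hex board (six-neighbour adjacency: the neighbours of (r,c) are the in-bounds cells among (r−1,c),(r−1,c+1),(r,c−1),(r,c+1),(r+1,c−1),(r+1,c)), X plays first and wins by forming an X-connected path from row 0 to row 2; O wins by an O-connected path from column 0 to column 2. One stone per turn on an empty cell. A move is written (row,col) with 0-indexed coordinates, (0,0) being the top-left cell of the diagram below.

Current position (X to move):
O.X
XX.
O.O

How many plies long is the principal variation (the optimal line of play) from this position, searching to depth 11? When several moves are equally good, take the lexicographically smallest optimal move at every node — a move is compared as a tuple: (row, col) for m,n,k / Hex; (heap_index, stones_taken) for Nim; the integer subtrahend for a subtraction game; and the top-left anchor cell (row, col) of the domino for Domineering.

p1 X@[O.X/XX./O.O]: (0,1)[OXX/XX./O.O]-1 (1,2)[O.X/XXX/O.O]-1 (2,1)[O.X/XX./OXO]+1*
p2 O@[O.X/XX./OXO] terminal -1; root [O.X/XX./O.O] d11

PV length from [O.X/XX./O.O]: 1 ply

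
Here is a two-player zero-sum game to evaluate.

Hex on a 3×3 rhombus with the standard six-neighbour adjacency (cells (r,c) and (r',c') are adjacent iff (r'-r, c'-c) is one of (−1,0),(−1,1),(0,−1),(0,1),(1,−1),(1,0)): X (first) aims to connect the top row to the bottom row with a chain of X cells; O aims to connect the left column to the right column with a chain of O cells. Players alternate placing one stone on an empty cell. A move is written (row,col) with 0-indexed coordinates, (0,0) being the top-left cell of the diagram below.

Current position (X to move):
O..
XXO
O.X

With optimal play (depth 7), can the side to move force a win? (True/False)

ply 1, X at O../XXO/O.X | (0,1)=-1→OX./XXO/O.X; (0,2)=-1→O.X/XXO/O.X; (2,1)=+1→O../XXO/OXX*
ply 2, O at O../XXO/OXX | (0,1)=-1→OO./XXO/OXX*; (0,2)=-1→O.O/XXO/OXX
ply 3, X at OO./XXO/OXX | (0,2)=+1→OOX/XXO/OXX*
ply 4: OOX/XXO/OXX is terminal -1 (O); from O../XXO/O.X depth 7

X winning at [O../XXO/O.X]: True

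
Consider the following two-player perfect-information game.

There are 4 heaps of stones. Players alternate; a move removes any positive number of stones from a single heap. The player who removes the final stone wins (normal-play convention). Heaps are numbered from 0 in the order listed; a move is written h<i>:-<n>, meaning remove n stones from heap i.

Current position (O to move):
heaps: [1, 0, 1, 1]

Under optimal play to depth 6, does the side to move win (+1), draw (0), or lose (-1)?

value((1,0,1,1), O) = +1

[(1,0,1,1)] O move#1: h0:-1:+1/(0,0,1,1)*, h2:-1:+1/(1,0,0,1), h3:-1:+1/(1,0,1,0)
[(0,0,1,1)] X move#2: h2:-1:-1/(0,0,0,1)*, h3:-1:-1/(0,0,1,0)
[(0,0,0,1)] O move#3: h3:-1:+1/(0,0,0,0)*
[(0,0,0,0)] end (terminal -1, X#4); searched (1,0,1,1) to 6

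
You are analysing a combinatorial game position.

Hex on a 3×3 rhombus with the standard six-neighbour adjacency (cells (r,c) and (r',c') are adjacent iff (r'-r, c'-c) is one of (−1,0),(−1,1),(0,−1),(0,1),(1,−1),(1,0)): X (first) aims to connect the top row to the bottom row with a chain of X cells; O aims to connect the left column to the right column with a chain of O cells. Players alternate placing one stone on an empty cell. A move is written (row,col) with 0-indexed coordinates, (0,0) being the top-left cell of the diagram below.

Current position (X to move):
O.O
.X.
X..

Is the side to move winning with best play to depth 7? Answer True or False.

X winning at [O.O/.X./X..]: True

ply 1, X at O.O/.X./X.. | (0,1)=+1→OXO/.X./X..*; (1,0)=-1→O.O/XX./X..; (1,2)=-1→O.O/.XX/X..; (2,1)=-1→O.O/.X./XX.; (2,2)=-1→O.O/.X./X.X
ply 2: OXO/.X./X.. is terminal -1 (O); from O.O/.X./X.. depth 7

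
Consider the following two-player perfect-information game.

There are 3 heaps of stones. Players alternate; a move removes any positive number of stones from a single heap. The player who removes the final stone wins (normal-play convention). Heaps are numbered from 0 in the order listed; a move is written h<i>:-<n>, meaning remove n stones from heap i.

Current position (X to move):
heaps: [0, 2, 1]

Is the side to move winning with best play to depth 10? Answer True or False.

p1 X@[(0,2,1)]: h1:-1[(0,1,1)]+1* h1:-2[(0,0,1)]-1 h2:-1[(0,2,0)]-1
p2 O@[(0,1,1)]: h1:-1[(0,0,1)]-1* h2:-1[(0,1,0)]-1
p3 X@[(0,0,1)]: h2:-1[(0,0,0)]+1*
p4 O@[(0,0,0)] terminal -1; root [(0,2,1)] d10

X winning at [(0,2,1)]: True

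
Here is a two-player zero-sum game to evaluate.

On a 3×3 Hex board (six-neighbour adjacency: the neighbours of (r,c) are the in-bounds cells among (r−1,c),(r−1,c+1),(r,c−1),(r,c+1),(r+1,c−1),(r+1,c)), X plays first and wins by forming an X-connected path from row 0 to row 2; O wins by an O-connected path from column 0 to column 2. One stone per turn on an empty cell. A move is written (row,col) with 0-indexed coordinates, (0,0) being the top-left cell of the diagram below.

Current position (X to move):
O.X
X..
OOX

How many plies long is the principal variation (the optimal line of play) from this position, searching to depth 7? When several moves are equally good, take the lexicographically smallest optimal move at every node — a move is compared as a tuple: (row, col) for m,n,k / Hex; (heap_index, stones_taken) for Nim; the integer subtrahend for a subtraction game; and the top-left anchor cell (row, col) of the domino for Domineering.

p1 X@[O.X/X../OOX]: (0,1)[OXX/X../OOX]-1 (1,1)[O.X/XX./OOX]-1 (1,2)[O.X/X.X/OOX]+1*
p2 O@[O.X/X.X/OOX] terminal -1; root [O.X/X../OOX] d7

PV length from [O.X/X../OOX]: 1 ply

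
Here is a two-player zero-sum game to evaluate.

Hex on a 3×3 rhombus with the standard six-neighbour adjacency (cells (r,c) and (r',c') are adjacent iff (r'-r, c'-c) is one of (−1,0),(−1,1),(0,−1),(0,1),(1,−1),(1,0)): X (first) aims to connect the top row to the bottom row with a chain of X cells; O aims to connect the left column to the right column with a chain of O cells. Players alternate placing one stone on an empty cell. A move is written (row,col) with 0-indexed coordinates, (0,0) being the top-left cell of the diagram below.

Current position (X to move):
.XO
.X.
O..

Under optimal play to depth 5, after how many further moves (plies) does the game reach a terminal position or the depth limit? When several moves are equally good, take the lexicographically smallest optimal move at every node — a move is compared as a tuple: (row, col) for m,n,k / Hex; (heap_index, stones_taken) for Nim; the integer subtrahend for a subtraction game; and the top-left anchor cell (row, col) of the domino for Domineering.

PV length from [.XO/.X./O..]: 5 plies

[.XO/.X./O..] X move#1: (0,0):-1/XXO/.X./O.., (1,0):-1/.XO/XX./O.., (1,2):+1/.XO/.XX/O..*, (2,1):+1/.XO/.X./OX., (2,2):+1/.XO/.X./O.X
[.XO/.XX/O..] O move#2: (0,0):-1/OXO/.XX/O..*, (1,0):-1/.XO/OXX/O.., (2,1):-1/.XO/.XX/OO., (2,2):-1/.XO/.XX/O.O
[OXO/.XX/O..] X move#3: (1,0):+1/OXO/XXX/O..*, (2,1):+1/OXO/.XX/OX., (2,2):+1/OXO/.XX/O.X
[OXO/XXX/O..] O move#4: (2,1):-1/OXO/XXX/OO.*, (2,2):-1/OXO/XXX/O.O
[OXO/XXX/OO.] X move#5: (2,2):+1/OXO/XXX/OOX*
[OXO/XXX/OOX] end (terminal -1, O#6); searched .XO/.X./O.. to 5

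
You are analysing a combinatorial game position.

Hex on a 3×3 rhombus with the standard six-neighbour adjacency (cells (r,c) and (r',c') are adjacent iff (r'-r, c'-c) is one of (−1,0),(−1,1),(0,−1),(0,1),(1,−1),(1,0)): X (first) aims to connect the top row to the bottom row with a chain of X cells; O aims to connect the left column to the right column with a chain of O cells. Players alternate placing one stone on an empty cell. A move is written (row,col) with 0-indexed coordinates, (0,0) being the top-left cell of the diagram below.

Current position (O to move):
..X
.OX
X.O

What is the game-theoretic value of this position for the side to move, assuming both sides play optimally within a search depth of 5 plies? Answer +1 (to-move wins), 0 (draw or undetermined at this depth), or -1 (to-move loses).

value(..X/.OX/X.O, O) = -1

ply 1, O at ..X/.OX/X.O | (0,0)=-1→O.X/.OX/X.O*; (0,1)=-1→.OX/.OX/X.O; (1,0)=-1→..X/OOX/X.O; (2,1)=-1→..X/.OX/XOO
ply 2, X at O.X/.OX/X.O | (0,1)=+1→OXX/.OX/X.O*; (1,0)=+1→O.X/XOX/X.O; (2,1)=+1→O.X/.OX/XXO
ply 3, O at OXX/.OX/X.O | (1,0)=-1→OXX/OOX/X.O*; (2,1)=-1→OXX/.OX/XOO
ply 4, X at OXX/OOX/X.O | (2,1)=+1→OXX/OOX/XXO*
ply 5: OXX/OOX/XXO is terminal -1 (O); from ..X/.OX/X.O depth 5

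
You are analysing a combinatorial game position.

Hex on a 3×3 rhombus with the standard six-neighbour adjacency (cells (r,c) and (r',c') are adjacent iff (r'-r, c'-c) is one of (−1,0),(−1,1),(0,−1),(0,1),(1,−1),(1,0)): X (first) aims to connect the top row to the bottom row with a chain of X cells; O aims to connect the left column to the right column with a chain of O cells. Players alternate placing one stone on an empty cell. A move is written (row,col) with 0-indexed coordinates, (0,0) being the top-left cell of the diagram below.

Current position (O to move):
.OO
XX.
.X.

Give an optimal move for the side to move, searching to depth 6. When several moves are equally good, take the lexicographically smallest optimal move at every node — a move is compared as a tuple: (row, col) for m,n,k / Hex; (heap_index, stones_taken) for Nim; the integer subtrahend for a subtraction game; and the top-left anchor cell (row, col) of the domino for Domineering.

O's best at [.OO/XX./.X.]: (0,0)

p1 O@[.OO/XX./.X.]: (0,0)[OOO/XX./.X.]+1* (1,2)[.OO/XXO/.X.]-1 (2,0)[.OO/XX./OX.]-1 (2,2)[.OO/XX./.XO]-1
p2 X@[OOO/XX./.X.] terminal -1; root [.OO/XX./.X.] d6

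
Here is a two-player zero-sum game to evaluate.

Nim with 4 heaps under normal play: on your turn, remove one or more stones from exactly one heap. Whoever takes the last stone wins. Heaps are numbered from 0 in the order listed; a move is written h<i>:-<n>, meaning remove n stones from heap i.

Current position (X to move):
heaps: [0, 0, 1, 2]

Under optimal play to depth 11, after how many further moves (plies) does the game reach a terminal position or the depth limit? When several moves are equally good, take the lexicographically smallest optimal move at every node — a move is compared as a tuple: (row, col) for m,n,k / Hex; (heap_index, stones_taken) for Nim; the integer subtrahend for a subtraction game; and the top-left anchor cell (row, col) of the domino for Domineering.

PV length from [(0,0,1,2)]: 3 plies

ply 1, X at (0,0,1,2) | h2:-1=-1→(0,0,0,2); h3:-1=+1→(0,0,1,1)*; h3:-2=-1→(0,0,1,0)
ply 2, O at (0,0,1,1) | h2:-1=-1→(0,0,0,1)*; h3:-1=-1→(0,0,1,0)
ply 3, X at (0,0,0,1) | h3:-1=+1→(0,0,0,0)*
ply 4: (0,0,0,0) is terminal -1 (O); from (0,0,1,2) depth 11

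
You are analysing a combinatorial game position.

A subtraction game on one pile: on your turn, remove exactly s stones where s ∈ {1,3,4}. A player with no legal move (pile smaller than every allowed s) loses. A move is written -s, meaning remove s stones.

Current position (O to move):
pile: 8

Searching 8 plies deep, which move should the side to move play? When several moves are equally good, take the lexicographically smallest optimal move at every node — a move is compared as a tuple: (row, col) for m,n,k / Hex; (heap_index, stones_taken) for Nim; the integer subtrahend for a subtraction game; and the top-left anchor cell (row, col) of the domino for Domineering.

[8] O move#1: -1:+1/7*, -3:-1/5, -4:-1/4
[7] X move#2: -1:-1/6*, -3:-1/4, -4:-1/3
[6] O move#3: -1:-1/5, -3:-1/3, -4:+1/2*
[2] X move#4: -1:-1/1*
[1] O move#5: -1:+1/0*
[0] end (terminal -1, X#6); searched 8 to 8

O's best at [8]: -1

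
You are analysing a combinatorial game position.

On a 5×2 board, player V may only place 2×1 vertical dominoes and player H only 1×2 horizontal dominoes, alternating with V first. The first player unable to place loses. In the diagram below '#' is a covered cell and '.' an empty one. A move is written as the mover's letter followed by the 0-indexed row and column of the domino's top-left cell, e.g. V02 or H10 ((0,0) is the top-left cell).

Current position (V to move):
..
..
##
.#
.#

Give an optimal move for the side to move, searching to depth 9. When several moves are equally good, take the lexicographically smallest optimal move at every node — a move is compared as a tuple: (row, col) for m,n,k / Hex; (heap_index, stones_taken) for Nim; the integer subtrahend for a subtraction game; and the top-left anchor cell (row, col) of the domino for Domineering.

p1 V@[../../##/.#/.#]: V00[#./#./##/.#/.#]+1* V01[.#/.#/##/.#/.#]+1 V30[../../##/##/##]-1
p2 H@[#./#./##/.#/.#] terminal -1; root [../../##/.#/.#] d9

V's best at [../../##/.#/.#]: V00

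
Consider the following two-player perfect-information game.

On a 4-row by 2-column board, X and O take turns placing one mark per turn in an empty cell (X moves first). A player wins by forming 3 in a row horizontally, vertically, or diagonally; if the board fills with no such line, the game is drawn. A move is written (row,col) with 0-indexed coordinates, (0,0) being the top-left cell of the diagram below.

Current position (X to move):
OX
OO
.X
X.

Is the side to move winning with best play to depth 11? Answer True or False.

p1 X@[OX/OO/.X/X.]: (2,0)[OX/OO/XX/X.]+0* (3,1)[OX/OO/.X/XX]-1
p2 O@[OX/OO/XX/X.]: (3,1)[OX/OO/XX/XO]+0*
p3 X@[OX/OO/XX/XO] terminal +0; root [OX/OO/.X/X.] d11

X winning at [OX/OO/.X/X.]: False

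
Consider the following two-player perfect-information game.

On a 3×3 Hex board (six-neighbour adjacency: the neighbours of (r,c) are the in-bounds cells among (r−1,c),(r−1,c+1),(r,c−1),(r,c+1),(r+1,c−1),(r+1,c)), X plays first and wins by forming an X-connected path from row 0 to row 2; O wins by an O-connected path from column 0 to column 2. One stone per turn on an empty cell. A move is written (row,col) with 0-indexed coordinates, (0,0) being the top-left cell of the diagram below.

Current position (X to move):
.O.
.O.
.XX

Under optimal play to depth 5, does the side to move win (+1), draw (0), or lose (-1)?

[.O./.O./.XX] X move#1: (0,0):-1/XO./.O./.XX*, (0,2):-1/.OX/.O./.XX, (1,0):-1/.O./XO./.XX, (1,2):-1/.O./.OX/.XX, (2,0):-1/.O./.O./XXX
[XO./.O./.XX] O move#2: (0,2):+1/XOO/.O./.XX*, (1,0):+1/XO./OO./.XX, (1,2):+1/XO./.OO/.XX, (2,0):+1/XO./.O./OXX
[XOO/.O./.XX] X move#3: (1,0):-1/XOO/XO./.XX*, (1,2):-1/XOO/.OX/.XX, (2,0):-1/XOO/.O./XXX
[XOO/XO./.XX] O move#4: (1,2):-1/XOO/XOO/.XX, (2,0):+1/XOO/XO./OXX*
[XOO/XO./OXX] end (terminal -1, X#5); searched .O./.O./.XX to 5

value(.O./.O./.XX, X) = -1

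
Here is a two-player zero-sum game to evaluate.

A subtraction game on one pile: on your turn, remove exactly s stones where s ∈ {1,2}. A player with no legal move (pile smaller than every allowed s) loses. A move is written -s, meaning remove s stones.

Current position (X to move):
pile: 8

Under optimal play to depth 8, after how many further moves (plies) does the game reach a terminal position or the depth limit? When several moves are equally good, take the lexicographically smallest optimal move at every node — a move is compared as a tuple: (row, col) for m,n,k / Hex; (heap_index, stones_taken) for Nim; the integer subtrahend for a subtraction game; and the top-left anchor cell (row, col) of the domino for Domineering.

PV length from [8]: 5 plies

p1 X@[8]: -1[7]-1 -2[6]+1*
p2 O@[6]: -1[5]-1* -2[4]-1
p3 X@[5]: -1[4]-1 -2[3]+1*
p4 O@[3]: -1[2]-1* -2[1]-1
p5 X@[2]: -1[1]-1 -2[0]+1*
p6 O@[0] terminal -1; root [8] d8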